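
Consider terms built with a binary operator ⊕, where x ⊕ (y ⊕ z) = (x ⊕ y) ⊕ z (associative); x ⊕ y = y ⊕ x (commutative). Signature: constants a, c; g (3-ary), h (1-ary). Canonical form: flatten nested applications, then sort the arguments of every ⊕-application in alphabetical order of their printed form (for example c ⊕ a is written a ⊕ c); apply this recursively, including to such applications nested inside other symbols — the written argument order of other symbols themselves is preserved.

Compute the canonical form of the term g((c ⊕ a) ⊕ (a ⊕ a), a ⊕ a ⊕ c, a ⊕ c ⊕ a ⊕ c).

Answer: g(a ⊕ a ⊕ a ⊕ c, a ⊕ a ⊕ c, a ⊕ a ⊕ c ⊕ c)

Derivation:
Work inside:  (c ⊕ a) ⊕ (a ⊕ a)
Merge nested applications:  c ⊕ a ⊕ a ⊕ a
Sort:  a ⊕ a ⊕ a ⊕ c
Rebuild:  g(a ⊕ a ⊕ a ⊕ c, a ⊕ a ⊕ c, a ⊕ a ⊕ c ⊕ c)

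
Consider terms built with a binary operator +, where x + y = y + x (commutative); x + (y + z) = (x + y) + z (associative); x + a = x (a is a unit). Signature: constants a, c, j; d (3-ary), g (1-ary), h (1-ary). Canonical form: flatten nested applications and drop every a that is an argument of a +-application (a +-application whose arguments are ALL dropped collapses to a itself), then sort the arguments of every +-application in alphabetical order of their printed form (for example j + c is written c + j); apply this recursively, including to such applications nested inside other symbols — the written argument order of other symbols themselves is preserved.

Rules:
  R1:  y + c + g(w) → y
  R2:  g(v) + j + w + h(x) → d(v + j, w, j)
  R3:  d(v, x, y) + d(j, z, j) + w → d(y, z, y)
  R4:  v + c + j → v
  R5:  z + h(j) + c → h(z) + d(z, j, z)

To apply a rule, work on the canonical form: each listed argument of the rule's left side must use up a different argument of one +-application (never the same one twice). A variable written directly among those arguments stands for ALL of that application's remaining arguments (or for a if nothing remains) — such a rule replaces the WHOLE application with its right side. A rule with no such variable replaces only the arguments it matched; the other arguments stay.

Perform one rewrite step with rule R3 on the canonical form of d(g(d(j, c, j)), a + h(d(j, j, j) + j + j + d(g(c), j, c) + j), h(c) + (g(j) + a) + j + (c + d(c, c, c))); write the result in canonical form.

Canonical form:  d(g(d(j, c, j)), h(d(g(c), j, c) + d(j, j, j) + j + j + j), c + d(c, c, c) + g(j) + h(c) + j)
Apply R3:  consuming d(g(c), j, c), d(j, j, j);  v := g(c), w := j + j + j, x := j, y := c, z := j
The extension variable absorbs all remaining arguments, so the whole application is rewritten.
New term:  d(g(d(j, c, j)), h(d(c, j, c)), c + d(c, c, c) + g(j) + h(c) + j)

Answer: d(g(d(j, c, j)), h(d(c, j, c)), c + d(c, c, c) + g(j) + h(c) + j)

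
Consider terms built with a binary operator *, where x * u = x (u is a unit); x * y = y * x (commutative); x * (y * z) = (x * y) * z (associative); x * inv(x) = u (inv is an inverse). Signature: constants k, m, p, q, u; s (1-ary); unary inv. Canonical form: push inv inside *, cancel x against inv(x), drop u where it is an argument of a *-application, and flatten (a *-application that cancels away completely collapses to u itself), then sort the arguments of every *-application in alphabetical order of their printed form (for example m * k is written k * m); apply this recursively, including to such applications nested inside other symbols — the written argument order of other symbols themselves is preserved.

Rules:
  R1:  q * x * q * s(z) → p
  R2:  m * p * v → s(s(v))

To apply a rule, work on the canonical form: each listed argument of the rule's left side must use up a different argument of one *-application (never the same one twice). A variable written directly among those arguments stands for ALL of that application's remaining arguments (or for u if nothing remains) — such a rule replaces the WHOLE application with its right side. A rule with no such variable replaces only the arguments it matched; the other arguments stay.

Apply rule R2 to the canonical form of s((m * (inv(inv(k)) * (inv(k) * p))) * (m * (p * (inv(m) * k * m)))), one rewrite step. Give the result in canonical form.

Answer: s(s(s(k * m * p)))

Derivation:
Canonical form:  s(k * m * m * p * p)
Match R2:  consume m, p;  v := k * m * p
The variable takes the whole remainder — replace the entire application.
Giving:  s(s(s(k * m * p)))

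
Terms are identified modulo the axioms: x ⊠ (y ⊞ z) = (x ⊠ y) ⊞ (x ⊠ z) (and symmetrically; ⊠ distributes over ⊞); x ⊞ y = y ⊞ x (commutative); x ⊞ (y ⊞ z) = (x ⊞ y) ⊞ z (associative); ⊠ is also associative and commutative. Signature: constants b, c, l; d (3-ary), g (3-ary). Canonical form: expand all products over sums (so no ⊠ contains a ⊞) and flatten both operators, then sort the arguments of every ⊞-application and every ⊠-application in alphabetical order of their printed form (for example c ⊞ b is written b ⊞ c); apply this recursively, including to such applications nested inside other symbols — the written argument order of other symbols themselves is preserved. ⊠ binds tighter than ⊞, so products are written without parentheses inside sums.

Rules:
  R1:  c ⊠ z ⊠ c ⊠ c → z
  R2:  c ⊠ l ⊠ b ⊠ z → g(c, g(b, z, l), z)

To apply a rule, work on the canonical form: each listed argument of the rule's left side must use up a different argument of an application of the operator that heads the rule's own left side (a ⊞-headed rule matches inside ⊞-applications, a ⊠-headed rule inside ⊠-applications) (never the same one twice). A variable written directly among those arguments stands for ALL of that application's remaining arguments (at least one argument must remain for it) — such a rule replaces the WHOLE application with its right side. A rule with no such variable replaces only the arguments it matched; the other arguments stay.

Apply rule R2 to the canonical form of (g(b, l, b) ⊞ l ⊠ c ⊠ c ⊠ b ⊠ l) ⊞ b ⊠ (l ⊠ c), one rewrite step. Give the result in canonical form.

Answer: b ⊠ c ⊠ l ⊞ g(b, l, b) ⊞ g(c, g(b, c ⊠ l, l), c ⊠ l)

Derivation:
Canonical form:  b ⊠ c ⊠ c ⊠ l ⊠ l ⊞ b ⊠ c ⊠ l ⊞ g(b, l, b)
Match R2:  consume b, c, l;  z := c ⊠ l
The variable takes the whole remainder — replace the entire application.
Giving:  b ⊠ c ⊠ l ⊞ g(b, l, b) ⊞ g(c, g(b, c ⊠ l, l), c ⊠ l)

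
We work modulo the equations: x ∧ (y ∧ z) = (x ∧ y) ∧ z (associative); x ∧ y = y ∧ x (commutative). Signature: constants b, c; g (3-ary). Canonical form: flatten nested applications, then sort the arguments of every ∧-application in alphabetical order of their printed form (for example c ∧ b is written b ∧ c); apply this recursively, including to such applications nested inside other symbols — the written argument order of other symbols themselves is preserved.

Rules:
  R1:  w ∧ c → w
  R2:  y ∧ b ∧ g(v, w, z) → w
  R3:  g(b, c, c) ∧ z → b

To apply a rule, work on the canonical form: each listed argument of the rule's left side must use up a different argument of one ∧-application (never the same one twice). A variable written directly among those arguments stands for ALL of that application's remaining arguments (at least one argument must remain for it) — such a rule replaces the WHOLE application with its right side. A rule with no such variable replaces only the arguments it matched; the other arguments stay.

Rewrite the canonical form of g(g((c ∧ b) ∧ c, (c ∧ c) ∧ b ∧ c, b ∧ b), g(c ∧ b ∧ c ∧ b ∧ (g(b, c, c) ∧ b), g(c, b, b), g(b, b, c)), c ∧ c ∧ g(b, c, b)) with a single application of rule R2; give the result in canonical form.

Canonical form:  g(g(b ∧ c ∧ c, b ∧ c ∧ c ∧ c, b ∧ b), g(b ∧ b ∧ b ∧ c ∧ c ∧ g(b, c, c), g(c, b, b), g(b, b, c)), c ∧ c ∧ g(b, c, b))
Apply R2:  consuming b, g(b, c, c);  v := b, w := c, y := b ∧ b ∧ c ∧ c, z := c
The extension variable absorbs all remaining arguments, so the whole application is rewritten.
Giving:  g(g(b ∧ c ∧ c, b ∧ c ∧ c ∧ c, b ∧ b), g(c, g(c, b, b), g(b, b, c)), c ∧ c ∧ g(b, c, b))

Answer: g(g(b ∧ c ∧ c, b ∧ c ∧ c ∧ c, b ∧ b), g(c, g(c, b, b), g(b, b, c)), c ∧ c ∧ g(b, c, b))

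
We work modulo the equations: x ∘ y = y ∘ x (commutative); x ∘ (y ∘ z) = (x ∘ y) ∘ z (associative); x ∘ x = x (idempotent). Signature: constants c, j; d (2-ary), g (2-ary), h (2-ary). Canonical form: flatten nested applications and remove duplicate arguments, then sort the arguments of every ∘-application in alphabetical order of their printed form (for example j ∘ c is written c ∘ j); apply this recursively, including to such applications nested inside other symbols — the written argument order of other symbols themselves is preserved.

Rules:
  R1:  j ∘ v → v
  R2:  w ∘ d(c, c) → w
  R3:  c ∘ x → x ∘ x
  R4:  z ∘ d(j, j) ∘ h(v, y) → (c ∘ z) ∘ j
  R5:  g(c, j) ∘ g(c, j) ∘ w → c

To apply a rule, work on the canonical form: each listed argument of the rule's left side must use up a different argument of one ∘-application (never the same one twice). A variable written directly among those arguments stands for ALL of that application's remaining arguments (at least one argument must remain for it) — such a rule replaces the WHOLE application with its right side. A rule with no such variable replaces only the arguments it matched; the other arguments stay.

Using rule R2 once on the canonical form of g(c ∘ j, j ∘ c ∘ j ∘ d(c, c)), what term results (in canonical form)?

Canonical form:  g(c ∘ j, c ∘ d(c, c) ∘ j)
R2 matches:  uses d(c, c);  w := c ∘ j
Every leftover argument binds to the variable; the entire application is replaced.
Giving:  g(c ∘ j, c ∘ j)

Answer: g(c ∘ j, c ∘ j)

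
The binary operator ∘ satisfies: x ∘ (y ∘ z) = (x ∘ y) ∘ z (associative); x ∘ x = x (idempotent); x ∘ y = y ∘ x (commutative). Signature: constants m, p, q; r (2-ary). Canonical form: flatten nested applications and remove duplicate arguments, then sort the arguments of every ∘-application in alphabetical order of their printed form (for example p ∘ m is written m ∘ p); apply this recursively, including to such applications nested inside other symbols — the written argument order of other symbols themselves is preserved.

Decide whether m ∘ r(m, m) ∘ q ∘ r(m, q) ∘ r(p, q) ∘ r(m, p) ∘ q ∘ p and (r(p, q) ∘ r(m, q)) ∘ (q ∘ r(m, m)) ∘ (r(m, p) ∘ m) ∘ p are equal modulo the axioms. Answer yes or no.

Left:  m ∘ r(m, m) ∘ q ∘ r(m, q) ∘ r(p, q) ∘ r(m, p) ∘ q ∘ p
  Idempotence:  drop duplicate q
  Sort arguments:  m ∘ p ∘ q ∘ r(m, m) ∘ r(m, p) ∘ r(m, q) ∘ r(p, q)
Right:  (r(p, q) ∘ r(m, q)) ∘ (q ∘ r(m, m)) ∘ (r(m, p) ∘ m) ∘ p
  Merge nested applications:  r(p, q) ∘ r(m, q) ∘ q ∘ r(m, m) ∘ r(m, p) ∘ m ∘ p
  Sort arguments:  m ∘ p ∘ q ∘ r(m, m) ∘ r(m, p) ∘ r(m, q) ∘ r(p, q)

Answer: yes — both canonical forms are m ∘ p ∘ q ∘ r(m, m) ∘ r(m, p) ∘ r(m, q) ∘ r(p, q)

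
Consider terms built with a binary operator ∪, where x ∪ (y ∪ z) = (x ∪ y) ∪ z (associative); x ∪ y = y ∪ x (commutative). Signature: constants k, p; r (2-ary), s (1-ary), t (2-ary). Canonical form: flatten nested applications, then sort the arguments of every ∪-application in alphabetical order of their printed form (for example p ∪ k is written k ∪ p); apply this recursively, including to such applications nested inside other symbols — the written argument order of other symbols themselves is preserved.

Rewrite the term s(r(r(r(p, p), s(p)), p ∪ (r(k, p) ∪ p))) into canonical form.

Answer: s(r(r(r(p, p), s(p)), p ∪ p ∪ r(k, p)))

Derivation:
Descend into:  p ∪ (r(k, p) ∪ p)
Flatten:  p ∪ r(k, p) ∪ p
Sort:  p ∪ p ∪ r(k, p)
Rebuild:  s(r(r(r(p, p), s(p)), p ∪ p ∪ r(k, p)))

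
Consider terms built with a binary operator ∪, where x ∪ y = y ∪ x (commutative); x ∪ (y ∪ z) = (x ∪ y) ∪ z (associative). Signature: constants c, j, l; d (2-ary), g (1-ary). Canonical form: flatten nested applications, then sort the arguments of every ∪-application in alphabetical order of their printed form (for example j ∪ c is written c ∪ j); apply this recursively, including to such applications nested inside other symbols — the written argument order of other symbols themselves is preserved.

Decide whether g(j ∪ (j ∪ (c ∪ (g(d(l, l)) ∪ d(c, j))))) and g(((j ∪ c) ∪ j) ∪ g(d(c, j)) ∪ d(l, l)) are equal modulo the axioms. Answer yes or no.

Left:  g(j ∪ (j ∪ (c ∪ (g(d(l, l)) ∪ d(c, j)))))
  Work inside:  j ∪ (j ∪ (c ∪ (g(d(l, l)) ∪ d(c, j))))
  Un-nest:  j ∪ j ∪ c ∪ g(d(l, l)) ∪ d(c, j)
  Sort arguments:  c ∪ d(c, j) ∪ g(d(l, l)) ∪ j ∪ j
  Rebuild:  g(c ∪ d(c, j) ∪ g(d(l, l)) ∪ j ∪ j)
Right:  g(((j ∪ c) ∪ j) ∪ g(d(c, j)) ∪ d(l, l))
  Work inside:  ((j ∪ c) ∪ j) ∪ g(d(c, j)) ∪ d(l, l)
  Un-nest:  j ∪ c ∪ j ∪ g(d(c, j)) ∪ d(l, l)
  Order the arguments:  c ∪ d(l, l) ∪ g(d(c, j)) ∪ j ∪ j
  Put back:  g(c ∪ d(l, l) ∪ g(d(c, j)) ∪ j ∪ j)

Answer: no — g(c ∪ d(c, j) ∪ g(d(l, l)) ∪ j ∪ j) vs g(c ∪ d(l, l) ∪ g(d(c, j)) ∪ j ∪ j)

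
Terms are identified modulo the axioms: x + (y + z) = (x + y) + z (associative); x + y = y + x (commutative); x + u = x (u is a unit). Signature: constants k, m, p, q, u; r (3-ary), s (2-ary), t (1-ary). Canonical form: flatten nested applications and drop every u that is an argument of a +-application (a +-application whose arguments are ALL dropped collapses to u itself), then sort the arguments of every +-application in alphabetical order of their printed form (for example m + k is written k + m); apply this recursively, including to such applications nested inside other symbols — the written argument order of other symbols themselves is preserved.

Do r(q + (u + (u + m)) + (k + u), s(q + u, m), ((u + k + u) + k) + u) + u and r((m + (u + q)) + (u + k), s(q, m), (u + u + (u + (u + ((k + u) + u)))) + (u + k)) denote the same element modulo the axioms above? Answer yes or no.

Left:  r(q + (u + (u + m)) + (k + u), s(q + u, m), ((u + k + u) + k) + u) + u
  Canonicalize subterm:  r(q + (u + (u + m)) + (k + u), s(q + u, m), ((u + k + u) + k) + u)  →  r(k + m + q, s(q, m), k + k)
  Unit:  drop u
  Order the arguments:  r(k + m + q, s(q, m), k + k)
Right:  r((m + (u + q)) + (u + k), s(q, m), (u + u + (u + (u + ((k + u) + u)))) + (u + k))
  Work inside:  (u + u + (u + (u + ((k + u) + u)))) + (u + k)
  Un-nest:  u + u + u + u + k + u + u + u + k
  Drop the unit:  drop u (×7)
  Sort:  k + k
  Rebuild:  r(k + m + q, s(q, m), k + k)

Answer: yes — both canonical forms are r(k + m + q, s(q, m), k + k)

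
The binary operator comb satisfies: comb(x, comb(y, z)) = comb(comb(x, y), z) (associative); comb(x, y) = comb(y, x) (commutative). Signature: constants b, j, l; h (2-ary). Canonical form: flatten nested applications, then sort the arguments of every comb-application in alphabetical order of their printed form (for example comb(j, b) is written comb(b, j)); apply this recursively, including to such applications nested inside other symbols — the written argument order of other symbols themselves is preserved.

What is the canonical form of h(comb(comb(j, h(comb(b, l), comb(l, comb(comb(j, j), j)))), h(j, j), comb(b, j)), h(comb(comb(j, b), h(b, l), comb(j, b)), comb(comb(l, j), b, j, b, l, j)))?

Focus inside:  comb(comb(j, h(comb(b, l), comb(l, comb(comb(j, j), j)))), h(j, j), comb(b, j))
Flatten:  comb(j, h(comb(b, l), comb(l, comb(comb(j, j), j))), h(j, j), b, j)
Inside:  h(comb(b, l), comb(l, comb(comb(j, j), j)))  →  h(comb(b, l), comb(j, j, j, l))
Sort arguments:  comb(b, h(comb(b, l), comb(j, j, j, l)), h(j, j), j, j)
Reassemble:  h(comb(b, h(comb(b, l), comb(j, j, j, l)), h(j, j), j, j), h(comb(b, b, h(b, l), j, j), comb(b, b, j, j, j, l, l)))

Answer: h(comb(b, h(comb(b, l), comb(j, j, j, l)), h(j, j), j, j), h(comb(b, b, h(b, l), j, j), comb(b, b, j, j, j, l, l)))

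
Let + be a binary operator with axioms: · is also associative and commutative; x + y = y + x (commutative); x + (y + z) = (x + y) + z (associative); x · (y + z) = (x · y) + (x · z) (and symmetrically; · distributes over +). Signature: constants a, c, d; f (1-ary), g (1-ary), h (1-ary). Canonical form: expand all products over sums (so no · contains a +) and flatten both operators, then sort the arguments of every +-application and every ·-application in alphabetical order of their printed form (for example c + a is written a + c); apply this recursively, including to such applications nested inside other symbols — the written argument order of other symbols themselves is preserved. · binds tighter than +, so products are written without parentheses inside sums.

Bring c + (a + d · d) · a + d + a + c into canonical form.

Answer: a + a · a + a · d · d + c + c + d

Derivation:
Expand:  c + a · a + a · d · d + d + a + c
Sort:  a + a · a + a · d · d + c + c + d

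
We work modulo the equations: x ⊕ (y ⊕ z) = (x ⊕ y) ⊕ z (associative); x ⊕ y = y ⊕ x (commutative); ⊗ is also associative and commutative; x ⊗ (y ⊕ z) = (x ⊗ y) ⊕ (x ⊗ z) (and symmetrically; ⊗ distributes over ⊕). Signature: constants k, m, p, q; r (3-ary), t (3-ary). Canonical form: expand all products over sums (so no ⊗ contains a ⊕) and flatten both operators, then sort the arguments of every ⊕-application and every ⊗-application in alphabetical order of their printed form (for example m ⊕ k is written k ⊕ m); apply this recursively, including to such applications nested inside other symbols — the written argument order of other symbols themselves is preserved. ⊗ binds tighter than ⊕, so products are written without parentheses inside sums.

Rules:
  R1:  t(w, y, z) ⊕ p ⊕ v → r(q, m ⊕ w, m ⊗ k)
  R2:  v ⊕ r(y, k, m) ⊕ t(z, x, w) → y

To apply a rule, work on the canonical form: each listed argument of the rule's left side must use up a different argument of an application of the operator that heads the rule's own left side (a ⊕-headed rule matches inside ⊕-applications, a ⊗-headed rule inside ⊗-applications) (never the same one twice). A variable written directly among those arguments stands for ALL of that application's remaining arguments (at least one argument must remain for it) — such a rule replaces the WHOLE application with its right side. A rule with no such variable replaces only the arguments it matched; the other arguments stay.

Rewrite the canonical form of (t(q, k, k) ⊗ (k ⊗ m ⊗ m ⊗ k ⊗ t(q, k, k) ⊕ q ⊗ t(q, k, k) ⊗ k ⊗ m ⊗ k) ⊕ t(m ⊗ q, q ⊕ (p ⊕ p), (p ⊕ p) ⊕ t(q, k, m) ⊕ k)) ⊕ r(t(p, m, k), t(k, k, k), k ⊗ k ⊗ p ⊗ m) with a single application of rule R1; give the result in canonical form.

Canonical form:  k ⊗ k ⊗ m ⊗ m ⊗ t(q, k, k) ⊗ t(q, k, k) ⊕ k ⊗ k ⊗ m ⊗ q ⊗ t(q, k, k) ⊗ t(q, k, k) ⊕ r(t(p, m, k), t(k, k, k), k ⊗ k ⊗ m ⊗ p) ⊕ t(m ⊗ q, p ⊕ p ⊕ q, k ⊕ p ⊕ p ⊕ t(q, k, m))
Match R1:  consume p, t(q, k, m);  v := k ⊕ p, w := q, y := k, z := m
Every leftover argument binds to the variable; the entire application is replaced.
New term:  k ⊗ k ⊗ m ⊗ m ⊗ t(q, k, k) ⊗ t(q, k, k) ⊕ k ⊗ k ⊗ m ⊗ q ⊗ t(q, k, k) ⊗ t(q, k, k) ⊕ r(t(p, m, k), t(k, k, k), k ⊗ k ⊗ m ⊗ p) ⊕ t(m ⊗ q, p ⊕ p ⊕ q, r(q, m ⊕ q, k ⊗ m))

Answer: k ⊗ k ⊗ m ⊗ m ⊗ t(q, k, k) ⊗ t(q, k, k) ⊕ k ⊗ k ⊗ m ⊗ q ⊗ t(q, k, k) ⊗ t(q, k, k) ⊕ r(t(p, m, k), t(k, k, k), k ⊗ k ⊗ m ⊗ p) ⊕ t(m ⊗ q, p ⊕ p ⊕ q, r(q, m ⊕ q, k ⊗ m))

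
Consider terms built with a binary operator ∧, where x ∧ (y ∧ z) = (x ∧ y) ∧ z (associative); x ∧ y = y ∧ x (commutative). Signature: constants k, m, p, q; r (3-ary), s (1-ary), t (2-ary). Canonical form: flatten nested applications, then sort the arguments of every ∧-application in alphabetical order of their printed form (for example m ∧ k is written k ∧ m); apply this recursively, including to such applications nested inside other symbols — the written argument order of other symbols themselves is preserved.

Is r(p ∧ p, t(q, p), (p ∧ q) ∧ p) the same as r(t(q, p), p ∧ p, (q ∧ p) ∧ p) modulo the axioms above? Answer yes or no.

Left:  r(p ∧ p, t(q, p), (p ∧ q) ∧ p)
  Work inside:  (p ∧ q) ∧ p
  Merge nested applications:  p ∧ q ∧ p
  Sort arguments:  p ∧ p ∧ q
  Reassemble:  r(p ∧ p, t(q, p), p ∧ p ∧ q)
Right:  r(t(q, p), p ∧ p, (q ∧ p) ∧ p)
  Descend into:  (q ∧ p) ∧ p
  Un-nest:  q ∧ p ∧ p
  Sort arguments:  p ∧ p ∧ q
  Rebuild:  r(t(q, p), p ∧ p, p ∧ p ∧ q)

Answer: no — r(p ∧ p, t(q, p), p ∧ p ∧ q) vs r(t(q, p), p ∧ p, p ∧ p ∧ q)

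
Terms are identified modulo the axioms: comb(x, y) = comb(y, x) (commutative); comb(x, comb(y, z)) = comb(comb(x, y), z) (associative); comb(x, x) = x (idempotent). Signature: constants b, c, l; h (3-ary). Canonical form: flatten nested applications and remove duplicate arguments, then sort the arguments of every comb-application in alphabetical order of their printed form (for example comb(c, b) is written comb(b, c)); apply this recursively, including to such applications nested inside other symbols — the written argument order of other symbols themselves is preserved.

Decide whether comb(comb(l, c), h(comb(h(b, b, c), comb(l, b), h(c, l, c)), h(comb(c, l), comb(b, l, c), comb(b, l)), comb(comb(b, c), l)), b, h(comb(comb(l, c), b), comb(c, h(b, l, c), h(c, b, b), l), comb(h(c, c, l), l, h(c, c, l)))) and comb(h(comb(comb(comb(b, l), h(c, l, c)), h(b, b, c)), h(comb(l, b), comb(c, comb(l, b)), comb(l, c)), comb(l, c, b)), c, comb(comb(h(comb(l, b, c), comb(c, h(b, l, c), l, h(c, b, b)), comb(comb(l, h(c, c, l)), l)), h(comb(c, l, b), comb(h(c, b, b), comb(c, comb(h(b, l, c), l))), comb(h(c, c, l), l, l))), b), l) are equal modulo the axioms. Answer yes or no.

Left:  comb(comb(l, c), h(comb(h(b, b, c), comb(l, b), h(c, l, c)), h(comb(c, l), comb(b, l, c), comb(b, l)), comb(comb(b, c), l)), b, h(comb(comb(l, c), b), comb(c, h(b, l, c), h(c, b, b), l), comb(h(c, c, l), l, h(c, c, l))))
  Merge nested applications:  comb(l, c, h(comb(h(b, b, c), comb(l, b), h(c, l, c)), h(comb(c, l), comb(b, l, c), comb(b, l)), comb(comb(b, c), l)), b, h(comb(comb(l, c), b), comb(c, h(b, l, c), h(c, b, b), l), comb(h(c, c, l), l, h(c, c, l))))
  Simplify inside:  h(comb(h(b, b, c), comb(l, b), h(c, l, c)), h(comb(c, l), comb(b, l, c), comb(b, l)), comb(comb(b, c), l))  →  h(comb(b, h(b, b, c), h(c, l, c), l), h(comb(c, l), comb(b, c, l), comb(b, l)), comb(b, c, l))
  Canonicalize subterm:  h(comb(comb(l, c), b), comb(c, h(b, l, c), h(c, b, b), l), comb(h(c, c, l), l, h(c, c, l)))  →  h(comb(b, c, l), comb(c, h(b, l, c), h(c, b, b), l), comb(h(c, c, l), l))
  Sort arguments:  comb(b, c, h(comb(b, c, l), comb(c, h(b, l, c), h(c, b, b), l), comb(h(c, c, l), l)), h(comb(b, h(b, b, c), h(c, l, c), l), h(comb(c, l), comb(b, c, l), comb(b, l)), comb(b, c, l)), l)
Right:  comb(h(comb(comb(comb(b, l), h(c, l, c)), h(b, b, c)), h(comb(l, b), comb(c, comb(l, b)), comb(l, c)), comb(l, c, b)), c, comb(comb(h(comb(l, b, c), comb(c, h(b, l, c), l, h(c, b, b)), comb(comb(l, h(c, c, l)), l)), h(comb(c, l, b), comb(h(c, b, b), comb(c, comb(h(b, l, c), l))), comb(h(c, c, l), l, l))), b), l)
  Merge nested applications:  comb(h(comb(comb(comb(b, l), h(c, l, c)), h(b, b, c)), h(comb(l, b), comb(c, comb(l, b)), comb(l, c)), comb(l, c, b)), c, h(comb(l, b, c), comb(c, h(b, l, c), l, h(c, b, b)), comb(comb(l, h(c, c, l)), l)), h(comb(c, l, b), comb(h(c, b, b), comb(c, comb(h(b, l, c), l))), comb(h(c, c, l), l, l)), b, l)
  Canonicalize subterm:  h(comb(comb(comb(b, l), h(c, l, c)), h(b, b, c)), h(comb(l, b), comb(c, comb(l, b)), comb(l, c)), comb(l, c, b))  →  h(comb(b, h(b, b, c), h(c, l, c), l), h(comb(b, l), comb(b, c, l), comb(c, l)), comb(b, c, l))
  Canonicalize subterm:  h(comb(l, b, c), comb(c, h(b, l, c), l, h(c, b, b)), comb(comb(l, h(c, c, l)), l))  →  h(comb(b, c, l), comb(c, h(b, l, c), h(c, b, b), l), comb(h(c, c, l), l))
  Canonicalize subterm:  h(comb(c, l, b), comb(h(c, b, b), comb(c, comb(h(b, l, c), l))), comb(h(c, c, l), l, l))  →  h(comb(b, c, l), comb(c, h(b, l, c), h(c, b, b), l), comb(h(c, c, l), l))
  Drop duplicates:  drop duplicate h(comb(b, c, l), comb(c, h(b, l, c), h(c, b, b), l), comb(h(c, c, l), l))
  Sort arguments:  comb(b, c, h(comb(b, c, l), comb(c, h(b, l, c), h(c, b, b), l), comb(h(c, c, l), l)), h(comb(b, h(b, b, c), h(c, l, c), l), h(comb(b, l), comb(b, c, l), comb(c, l)), comb(b, c, l)), l)

Answer: no — comb(b, c, h(comb(b, c, l), comb(c, h(b, l, c), h(c, b, b), l), comb(h(c, c, l), l)), h(comb(b, h(b, b, c), h(c, l, c), l), h(comb(c, l), comb(b, c, l), comb(b, l)), comb(b, c, l)), l) vs comb(b, c, h(comb(b, c, l), comb(c, h(b, l, c), h(c, b, b), l), comb(h(c, c, l), l)), h(comb(b, h(b, b, c), h(c, l, c), l), h(comb(b, l), comb(b, c, l), comb(c, l)), comb(b, c, l)), l)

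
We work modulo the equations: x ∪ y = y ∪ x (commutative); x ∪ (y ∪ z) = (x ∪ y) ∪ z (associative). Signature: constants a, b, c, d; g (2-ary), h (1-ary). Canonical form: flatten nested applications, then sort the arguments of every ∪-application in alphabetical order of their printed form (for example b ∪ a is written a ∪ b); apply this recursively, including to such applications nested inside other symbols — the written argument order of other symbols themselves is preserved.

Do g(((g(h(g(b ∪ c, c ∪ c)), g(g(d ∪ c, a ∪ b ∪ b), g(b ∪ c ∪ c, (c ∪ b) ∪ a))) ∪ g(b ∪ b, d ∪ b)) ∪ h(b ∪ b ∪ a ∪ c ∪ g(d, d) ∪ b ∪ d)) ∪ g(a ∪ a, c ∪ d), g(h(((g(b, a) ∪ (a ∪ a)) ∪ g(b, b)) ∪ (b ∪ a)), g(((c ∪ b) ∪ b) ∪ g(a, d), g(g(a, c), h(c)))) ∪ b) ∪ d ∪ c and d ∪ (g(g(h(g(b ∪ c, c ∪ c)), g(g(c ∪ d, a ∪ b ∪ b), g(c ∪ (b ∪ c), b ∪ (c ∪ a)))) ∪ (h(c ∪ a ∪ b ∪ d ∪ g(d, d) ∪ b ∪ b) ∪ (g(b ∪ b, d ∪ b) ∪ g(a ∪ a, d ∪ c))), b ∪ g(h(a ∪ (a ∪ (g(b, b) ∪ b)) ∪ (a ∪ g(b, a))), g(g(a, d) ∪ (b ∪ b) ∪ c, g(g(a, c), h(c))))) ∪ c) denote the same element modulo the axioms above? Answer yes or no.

Answer: yes — both canonical forms are c ∪ d ∪ g(g(a ∪ a, c ∪ d) ∪ g(b ∪ b, b ∪ d) ∪ g(h(g(b ∪ c, c ∪ c)), g(g(c ∪ d, a ∪ b ∪ b), g(b ∪ c ∪ c, a ∪ b ∪ c))) ∪ h(a ∪ b ∪ b ∪ b ∪ c ∪ d ∪ g(d, d)), b ∪ g(h(a ∪ a ∪ a ∪ b ∪ g(b, a) ∪ g(b, b)), g(b ∪ b ∪ c ∪ g(a, d), g(g(a, c), h(c)))))

Derivation:
Left:  g(((g(h(g(b ∪ c, c ∪ c)), g(g(d ∪ c, a ∪ b ∪ b), g(b ∪ c ∪ c, (c ∪ b) ∪ a))) ∪ g(b ∪ b, d ∪ b)) ∪ h(b ∪ b ∪ a ∪ c ∪ g(d, d) ∪ b ∪ d)) ∪ g(a ∪ a, c ∪ d), g(h(((g(b, a) ∪ (a ∪ a)) ∪ g(b, b)) ∪ (b ∪ a)), g(((c ∪ b) ∪ b) ∪ g(a, d), g(g(a, c), h(c)))) ∪ b) ∪ d ∪ c
  Simplify inside:  g(((g(h(g(b ∪ c, c ∪ c)), g(g(d ∪ c, a ∪ b ∪ b), g(b ∪ c ∪ c, (c ∪ b) ∪ a))) ∪ g(b ∪ b, d ∪ b)) ∪ h(b ∪ b ∪ a ∪ c ∪ g(d, d) ∪ b ∪ d)) ∪ g(a ∪ a, c ∪ d), g(h(((g(b, a) ∪ (a ∪ a)) ∪ g(b, b)) ∪ (b ∪ a)), g(((c ∪ b) ∪ b) ∪ g(a, d), g(g(a, c), h(c)))) ∪ b)  →  g(g(a ∪ a, c ∪ d) ∪ g(b ∪ b, b ∪ d) ∪ g(h(g(b ∪ c, c ∪ c)), g(g(c ∪ d, a ∪ b ∪ b), g(b ∪ c ∪ c, a ∪ b ∪ c))) ∪ h(a ∪ b ∪ b ∪ b ∪ c ∪ d ∪ g(d, d)), b ∪ g(h(a ∪ a ∪ a ∪ b ∪ g(b, a) ∪ g(b, b)), g(b ∪ b ∪ c ∪ g(a, d), g(g(a, c), h(c)))))
  Order the arguments:  c ∪ d ∪ g(g(a ∪ a, c ∪ d) ∪ g(b ∪ b, b ∪ d) ∪ g(h(g(b ∪ c, c ∪ c)), g(g(c ∪ d, a ∪ b ∪ b), g(b ∪ c ∪ c, a ∪ b ∪ c))) ∪ h(a ∪ b ∪ b ∪ b ∪ c ∪ d ∪ g(d, d)), b ∪ g(h(a ∪ a ∪ a ∪ b ∪ g(b, a) ∪ g(b, b)), g(b ∪ b ∪ c ∪ g(a, d), g(g(a, c), h(c)))))
Right:  d ∪ (g(g(h(g(b ∪ c, c ∪ c)), g(g(c ∪ d, a ∪ b ∪ b), g(c ∪ (b ∪ c), b ∪ (c ∪ a)))) ∪ (h(c ∪ a ∪ b ∪ d ∪ g(d, d) ∪ b ∪ b) ∪ (g(b ∪ b, d ∪ b) ∪ g(a ∪ a, d ∪ c))), b ∪ g(h(a ∪ (a ∪ (g(b, b) ∪ b)) ∪ (a ∪ g(b, a))), g(g(a, d) ∪ (b ∪ b) ∪ c, g(g(a, c), h(c))))) ∪ c)
  Merge nested applications:  d ∪ g(g(h(g(b ∪ c, c ∪ c)), g(g(c ∪ d, a ∪ b ∪ b), g(c ∪ (b ∪ c), b ∪ (c ∪ a)))) ∪ (h(c ∪ a ∪ b ∪ d ∪ g(d, d) ∪ b ∪ b) ∪ (g(b ∪ b, d ∪ b) ∪ g(a ∪ a, d ∪ c))), b ∪ g(h(a ∪ (a ∪ (g(b, b) ∪ b)) ∪ (a ∪ g(b, a))), g(g(a, d) ∪ (b ∪ b) ∪ c, g(g(a, c), h(c))))) ∪ c
  Inside:  g(g(h(g(b ∪ c, c ∪ c)), g(g(c ∪ d, a ∪ b ∪ b), g(c ∪ (b ∪ c), b ∪ (c ∪ a)))) ∪ (h(c ∪ a ∪ b ∪ d ∪ g(d, d) ∪ b ∪ b) ∪ (g(b ∪ b, d ∪ b) ∪ g(a ∪ a, d ∪ c))), b ∪ g(h(a ∪ (a ∪ (g(b, b) ∪ b)) ∪ (a ∪ g(b, a))), g(g(a, d) ∪ (b ∪ b) ∪ c, g(g(a, c), h(c)))))  →  g(g(a ∪ a, c ∪ d) ∪ g(b ∪ b, b ∪ d) ∪ g(h(g(b ∪ c, c ∪ c)), g(g(c ∪ d, a ∪ b ∪ b), g(b ∪ c ∪ c, a ∪ b ∪ c))) ∪ h(a ∪ b ∪ b ∪ b ∪ c ∪ d ∪ g(d, d)), b ∪ g(h(a ∪ a ∪ a ∪ b ∪ g(b, a) ∪ g(b, b)), g(b ∪ b ∪ c ∪ g(a, d), g(g(a, c), h(c)))))
  Order the arguments:  c ∪ d ∪ g(g(a ∪ a, c ∪ d) ∪ g(b ∪ b, b ∪ d) ∪ g(h(g(b ∪ c, c ∪ c)), g(g(c ∪ d, a ∪ b ∪ b), g(b ∪ c ∪ c, a ∪ b ∪ c))) ∪ h(a ∪ b ∪ b ∪ b ∪ c ∪ d ∪ g(d, d)), b ∪ g(h(a ∪ a ∪ a ∪ b ∪ g(b, a) ∪ g(b, b)), g(b ∪ b ∪ c ∪ g(a, d), g(g(a, c), h(c)))))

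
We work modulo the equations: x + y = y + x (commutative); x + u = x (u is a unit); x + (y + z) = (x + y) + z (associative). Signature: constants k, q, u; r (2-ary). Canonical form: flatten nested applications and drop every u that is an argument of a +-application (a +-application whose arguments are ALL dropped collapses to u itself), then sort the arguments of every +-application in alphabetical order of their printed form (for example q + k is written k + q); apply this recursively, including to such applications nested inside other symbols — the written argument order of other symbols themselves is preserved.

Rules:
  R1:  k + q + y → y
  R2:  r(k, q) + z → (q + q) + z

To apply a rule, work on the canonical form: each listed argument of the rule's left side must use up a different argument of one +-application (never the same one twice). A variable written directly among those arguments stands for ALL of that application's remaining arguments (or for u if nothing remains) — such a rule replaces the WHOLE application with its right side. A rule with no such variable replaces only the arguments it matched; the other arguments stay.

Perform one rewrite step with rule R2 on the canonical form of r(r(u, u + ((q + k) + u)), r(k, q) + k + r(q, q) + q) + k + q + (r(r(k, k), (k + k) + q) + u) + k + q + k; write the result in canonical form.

Canonical form:  k + k + k + q + q + r(r(k, k), k + k + q) + r(r(u, k + q), k + q + r(k, q) + r(q, q))
Apply R2:  consuming r(k, q);  z := k + q + r(q, q)
The variable takes the whole remainder — replace the entire application.
Result:  k + k + k + q + q + r(r(k, k), k + k + q) + r(r(u, k + q), k + q + q + q + r(q, q))

Answer: k + k + k + q + q + r(r(k, k), k + k + q) + r(r(u, k + q), k + q + q + q + r(q, q))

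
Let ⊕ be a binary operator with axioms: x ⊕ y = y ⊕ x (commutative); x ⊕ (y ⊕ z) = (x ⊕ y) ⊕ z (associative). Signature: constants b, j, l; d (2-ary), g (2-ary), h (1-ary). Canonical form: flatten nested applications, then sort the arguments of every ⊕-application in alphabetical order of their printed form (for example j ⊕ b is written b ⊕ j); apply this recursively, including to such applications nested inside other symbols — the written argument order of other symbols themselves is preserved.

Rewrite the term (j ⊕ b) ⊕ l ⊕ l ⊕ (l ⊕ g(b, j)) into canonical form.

Merge nested applications:  j ⊕ b ⊕ l ⊕ l ⊕ l ⊕ g(b, j)
Order the arguments:  b ⊕ g(b, j) ⊕ j ⊕ l ⊕ l ⊕ l

Answer: b ⊕ g(b, j) ⊕ j ⊕ l ⊕ l ⊕ l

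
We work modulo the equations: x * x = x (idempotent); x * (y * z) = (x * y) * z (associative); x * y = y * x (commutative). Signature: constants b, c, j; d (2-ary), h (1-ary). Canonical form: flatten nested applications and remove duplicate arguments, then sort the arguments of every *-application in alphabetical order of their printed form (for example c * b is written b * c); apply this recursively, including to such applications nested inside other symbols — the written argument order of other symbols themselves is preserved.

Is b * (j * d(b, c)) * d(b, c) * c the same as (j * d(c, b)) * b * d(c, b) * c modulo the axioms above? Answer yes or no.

Left:  b * (j * d(b, c)) * d(b, c) * c
  Merge nested applications:  b * j * d(b, c) * d(b, c) * c
  Idempotence:  drop duplicate d(b, c)
  Order the arguments:  b * c * d(b, c) * j
Right:  (j * d(c, b)) * b * d(c, b) * c
  Un-nest:  j * d(c, b) * b * d(c, b) * c
  Idempotence:  drop duplicate d(c, b)
  Sort arguments:  b * c * d(c, b) * j

Answer: no — b * c * d(b, c) * j vs b * c * d(c, b) * j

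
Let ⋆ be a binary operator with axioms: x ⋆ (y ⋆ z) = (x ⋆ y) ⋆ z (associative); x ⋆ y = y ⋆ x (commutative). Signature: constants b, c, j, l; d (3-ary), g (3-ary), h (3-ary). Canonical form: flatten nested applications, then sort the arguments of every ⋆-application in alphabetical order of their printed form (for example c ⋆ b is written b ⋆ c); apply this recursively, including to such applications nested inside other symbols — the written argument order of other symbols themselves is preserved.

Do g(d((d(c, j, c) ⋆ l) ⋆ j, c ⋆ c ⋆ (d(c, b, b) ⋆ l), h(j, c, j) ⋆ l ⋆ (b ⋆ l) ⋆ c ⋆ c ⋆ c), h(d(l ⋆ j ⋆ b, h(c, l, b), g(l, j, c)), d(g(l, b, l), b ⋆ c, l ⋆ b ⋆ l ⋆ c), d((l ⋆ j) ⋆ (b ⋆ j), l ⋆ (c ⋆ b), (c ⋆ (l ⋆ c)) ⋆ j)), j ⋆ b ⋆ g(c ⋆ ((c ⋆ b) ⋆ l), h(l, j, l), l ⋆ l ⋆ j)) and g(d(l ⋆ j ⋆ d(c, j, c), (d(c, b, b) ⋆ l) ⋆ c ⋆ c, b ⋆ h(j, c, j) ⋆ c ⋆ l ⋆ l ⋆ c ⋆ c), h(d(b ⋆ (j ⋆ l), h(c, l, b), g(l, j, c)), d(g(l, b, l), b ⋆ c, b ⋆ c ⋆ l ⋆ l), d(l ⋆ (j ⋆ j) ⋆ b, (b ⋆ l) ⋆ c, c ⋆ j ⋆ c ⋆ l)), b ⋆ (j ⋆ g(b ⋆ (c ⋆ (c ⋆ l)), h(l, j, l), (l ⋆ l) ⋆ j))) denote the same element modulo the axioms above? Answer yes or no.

Answer: yes — both canonical forms are g(d(d(c, j, c) ⋆ j ⋆ l, c ⋆ c ⋆ d(c, b, b) ⋆ l, b ⋆ c ⋆ c ⋆ c ⋆ h(j, c, j) ⋆ l ⋆ l), h(d(b ⋆ j ⋆ l, h(c, l, b), g(l, j, c)), d(g(l, b, l), b ⋆ c, b ⋆ c ⋆ l ⋆ l), d(b ⋆ j ⋆ j ⋆ l, b ⋆ c ⋆ l, c ⋆ c ⋆ j ⋆ l)), b ⋆ g(b ⋆ c ⋆ c ⋆ l, h(l, j, l), j ⋆ l ⋆ l) ⋆ j)

Derivation:
Left:  g(d((d(c, j, c) ⋆ l) ⋆ j, c ⋆ c ⋆ (d(c, b, b) ⋆ l), h(j, c, j) ⋆ l ⋆ (b ⋆ l) ⋆ c ⋆ c ⋆ c), h(d(l ⋆ j ⋆ b, h(c, l, b), g(l, j, c)), d(g(l, b, l), b ⋆ c, l ⋆ b ⋆ l ⋆ c), d((l ⋆ j) ⋆ (b ⋆ j), l ⋆ (c ⋆ b), (c ⋆ (l ⋆ c)) ⋆ j)), j ⋆ b ⋆ g(c ⋆ ((c ⋆ b) ⋆ l), h(l, j, l), l ⋆ l ⋆ j))
  Work inside:  j ⋆ b ⋆ g(c ⋆ ((c ⋆ b) ⋆ l), h(l, j, l), l ⋆ l ⋆ j)
  Simplify inside:  g(c ⋆ ((c ⋆ b) ⋆ l), h(l, j, l), l ⋆ l ⋆ j)  →  g(b ⋆ c ⋆ c ⋆ l, h(l, j, l), j ⋆ l ⋆ l)
  Order the arguments:  b ⋆ g(b ⋆ c ⋆ c ⋆ l, h(l, j, l), j ⋆ l ⋆ l) ⋆ j
  Reassemble:  g(d(d(c, j, c) ⋆ j ⋆ l, c ⋆ c ⋆ d(c, b, b) ⋆ l, b ⋆ c ⋆ c ⋆ c ⋆ h(j, c, j) ⋆ l ⋆ l), h(d(b ⋆ j ⋆ l, h(c, l, b), g(l, j, c)), d(g(l, b, l), b ⋆ c, b ⋆ c ⋆ l ⋆ l), d(b ⋆ j ⋆ j ⋆ l, b ⋆ c ⋆ l, c ⋆ c ⋆ j ⋆ l)), b ⋆ g(b ⋆ c ⋆ c ⋆ l, h(l, j, l), j ⋆ l ⋆ l) ⋆ j)
Right:  g(d(l ⋆ j ⋆ d(c, j, c), (d(c, b, b) ⋆ l) ⋆ c ⋆ c, b ⋆ h(j, c, j) ⋆ c ⋆ l ⋆ l ⋆ c ⋆ c), h(d(b ⋆ (j ⋆ l), h(c, l, b), g(l, j, c)), d(g(l, b, l), b ⋆ c, b ⋆ c ⋆ l ⋆ l), d(l ⋆ (j ⋆ j) ⋆ b, (b ⋆ l) ⋆ c, c ⋆ j ⋆ c ⋆ l)), b ⋆ (j ⋆ g(b ⋆ (c ⋆ (c ⋆ l)), h(l, j, l), (l ⋆ l) ⋆ j)))
  Work inside:  b ⋆ (j ⋆ g(b ⋆ (c ⋆ (c ⋆ l)), h(l, j, l), (l ⋆ l) ⋆ j))
  Un-nest:  b ⋆ j ⋆ g(b ⋆ (c ⋆ (c ⋆ l)), h(l, j, l), (l ⋆ l) ⋆ j)
  Canonicalize subterm:  g(b ⋆ (c ⋆ (c ⋆ l)), h(l, j, l), (l ⋆ l) ⋆ j)  →  g(b ⋆ c ⋆ c ⋆ l, h(l, j, l), j ⋆ l ⋆ l)
  Sort arguments:  b ⋆ g(b ⋆ c ⋆ c ⋆ l, h(l, j, l), j ⋆ l ⋆ l) ⋆ j
  Rebuild:  g(d(d(c, j, c) ⋆ j ⋆ l, c ⋆ c ⋆ d(c, b, b) ⋆ l, b ⋆ c ⋆ c ⋆ c ⋆ h(j, c, j) ⋆ l ⋆ l), h(d(b ⋆ j ⋆ l, h(c, l, b), g(l, j, c)), d(g(l, b, l), b ⋆ c, b ⋆ c ⋆ l ⋆ l), d(b ⋆ j ⋆ j ⋆ l, b ⋆ c ⋆ l, c ⋆ c ⋆ j ⋆ l)), b ⋆ g(b ⋆ c ⋆ c ⋆ l, h(l, j, l), j ⋆ l ⋆ l) ⋆ j)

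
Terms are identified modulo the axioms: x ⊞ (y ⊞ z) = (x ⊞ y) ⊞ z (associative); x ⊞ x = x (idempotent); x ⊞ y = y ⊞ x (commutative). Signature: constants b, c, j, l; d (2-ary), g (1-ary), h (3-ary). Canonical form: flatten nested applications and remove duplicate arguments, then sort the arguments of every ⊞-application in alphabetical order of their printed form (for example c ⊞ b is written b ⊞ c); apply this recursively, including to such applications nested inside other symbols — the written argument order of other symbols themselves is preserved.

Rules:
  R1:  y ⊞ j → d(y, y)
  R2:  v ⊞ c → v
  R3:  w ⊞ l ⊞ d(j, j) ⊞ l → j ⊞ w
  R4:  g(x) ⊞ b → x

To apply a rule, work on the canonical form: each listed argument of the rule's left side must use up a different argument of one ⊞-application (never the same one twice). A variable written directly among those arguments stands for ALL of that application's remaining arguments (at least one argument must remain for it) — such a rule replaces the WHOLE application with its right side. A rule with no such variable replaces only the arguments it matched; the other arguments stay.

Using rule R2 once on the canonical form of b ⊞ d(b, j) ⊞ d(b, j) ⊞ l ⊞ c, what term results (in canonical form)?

Canonical form:  b ⊞ c ⊞ d(b, j) ⊞ l
Apply R2:  consuming c;  v := b ⊞ d(b, j) ⊞ l
Every leftover argument binds to the variable; the entire application is replaced.
Giving:  b ⊞ d(b, j) ⊞ l

Answer: b ⊞ d(b, j) ⊞ l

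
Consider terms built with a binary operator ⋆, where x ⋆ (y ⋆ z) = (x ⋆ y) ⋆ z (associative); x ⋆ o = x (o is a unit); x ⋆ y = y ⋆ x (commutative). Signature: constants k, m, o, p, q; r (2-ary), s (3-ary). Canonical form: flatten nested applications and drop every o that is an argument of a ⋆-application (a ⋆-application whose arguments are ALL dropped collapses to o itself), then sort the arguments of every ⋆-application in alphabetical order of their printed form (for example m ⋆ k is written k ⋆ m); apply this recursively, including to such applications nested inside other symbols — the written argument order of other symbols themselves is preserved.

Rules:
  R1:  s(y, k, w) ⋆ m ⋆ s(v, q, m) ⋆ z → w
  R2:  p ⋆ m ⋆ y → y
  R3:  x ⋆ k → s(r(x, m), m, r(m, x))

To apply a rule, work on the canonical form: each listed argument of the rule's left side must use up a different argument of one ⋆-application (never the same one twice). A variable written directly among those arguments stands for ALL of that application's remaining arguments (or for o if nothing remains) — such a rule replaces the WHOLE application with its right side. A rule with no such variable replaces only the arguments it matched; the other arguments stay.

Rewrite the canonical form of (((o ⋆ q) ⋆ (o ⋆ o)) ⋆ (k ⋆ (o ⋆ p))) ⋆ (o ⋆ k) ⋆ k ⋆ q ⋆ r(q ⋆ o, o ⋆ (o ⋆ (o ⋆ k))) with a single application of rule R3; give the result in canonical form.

Answer: s(r(k ⋆ k ⋆ p ⋆ q ⋆ q ⋆ r(q, k), m), m, r(m, k ⋆ k ⋆ p ⋆ q ⋆ q ⋆ r(q, k)))

Derivation:
Canonical form:  k ⋆ k ⋆ k ⋆ p ⋆ q ⋆ q ⋆ r(q, k)
Match R3:  consume k;  x := k ⋆ k ⋆ p ⋆ q ⋆ q ⋆ r(q, k)
The variable takes the whole remainder — replace the entire application.
Giving:  s(r(k ⋆ k ⋆ p ⋆ q ⋆ q ⋆ r(q, k), m), m, r(m, k ⋆ k ⋆ p ⋆ q ⋆ q ⋆ r(q, k)))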